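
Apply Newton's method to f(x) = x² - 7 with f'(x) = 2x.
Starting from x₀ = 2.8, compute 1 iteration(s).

f(x) = x² - 7
f'(x) = 2x
x₀ = 2.8

Newton-Raphson formula: x_{n+1} = x_n - f(x_n)/f'(x_n)

Iteration 1:
  f(2.800000) = 0.840000
  f'(2.800000) = 5.600000
  x_1 = 2.800000 - 0.840000/5.600000 = 2.650000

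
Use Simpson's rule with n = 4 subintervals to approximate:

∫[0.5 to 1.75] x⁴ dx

f(x) = x⁴
a = 0.5, b = 1.75, n = 4
h = (b - a)/n = 0.312500

Simpson's rule: (h/3)[f(x₀) + 4f(x₁) + 2f(x₂) + ... + f(xₙ)]

x_0 = 0.5000, f(x_0) = 0.062500, coefficient = 1
x_1 = 0.8125, f(x_1) = 0.435806, coefficient = 4
x_2 = 1.1250, f(x_2) = 1.601807, coefficient = 2
x_3 = 1.4375, f(x_3) = 4.270035, coefficient = 4
x_4 = 1.7500, f(x_4) = 9.378906, coefficient = 1

I ≈ (0.312500/3) × 31.468384 = 3.277957
Exact value: 3.276367
Error: 0.001589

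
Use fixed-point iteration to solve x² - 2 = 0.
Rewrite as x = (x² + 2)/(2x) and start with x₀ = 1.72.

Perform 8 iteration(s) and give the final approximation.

Equation: x² - 2 = 0
Fixed-point form: x = (x² + 2)/(2x)
x₀ = 1.72

x_1 = g(1.720000) = 1.441395
x_2 = g(1.441395) = 1.414470
x_3 = g(1.414470) = 1.414214
x_4 = g(1.414214) = 1.414214
x_5 = g(1.414214) = 1.414214
x_6 = g(1.414214) = 1.414214
x_7 = g(1.414214) = 1.414214
x_8 = g(1.414214) = 1.414214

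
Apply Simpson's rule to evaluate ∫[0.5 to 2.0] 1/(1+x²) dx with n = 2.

f(x) = 1/(1+x²)
a = 0.5, b = 2.0, n = 2
h = (b - a)/n = 0.750000

Simpson's rule: (h/3)[f(x₀) + 4f(x₁) + 2f(x₂) + ... + f(xₙ)]

x_0 = 0.5000, f(x_0) = 0.800000, coefficient = 1
x_1 = 1.2500, f(x_1) = 0.390244, coefficient = 4
x_2 = 2.0000, f(x_2) = 0.200000, coefficient = 1

I ≈ (0.750000/3) × 2.560976 = 0.640244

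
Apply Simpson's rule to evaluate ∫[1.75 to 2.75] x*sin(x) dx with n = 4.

f(x) = x*sin(x)
a = 1.75, b = 2.75, n = 4
h = (b - a)/n = 0.250000

Simpson's rule: (h/3)[f(x₀) + 4f(x₁) + 2f(x₂) + ... + f(xₙ)]

x_0 = 1.7500, f(x_0) = 1.721975, coefficient = 1
x_1 = 2.0000, f(x_1) = 1.818595, coefficient = 4
x_2 = 2.2500, f(x_2) = 1.750665, coefficient = 2
x_3 = 2.5000, f(x_3) = 1.496180, coefficient = 4
x_4 = 2.7500, f(x_4) = 1.049568, coefficient = 1

I ≈ (0.250000/3) × 19.531973 = 1.627664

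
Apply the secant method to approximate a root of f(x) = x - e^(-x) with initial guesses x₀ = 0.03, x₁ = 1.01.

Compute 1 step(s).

f(x) = x - e^(-x)
x₀ = 0.03, x₁ = 1.01

Secant formula: x_{n+1} = x_n - f(x_n)(x_n - x_{n-1})/(f(x_n) - f(x_{n-1}))

Iteration 1:
  f(0.030000) = -0.940446
  f(1.010000) = 0.645781
  x_2 = 1.010000 - 0.645781×(1.010000 - 0.030000)/(0.645781 - (-0.940446))
       = 0.611025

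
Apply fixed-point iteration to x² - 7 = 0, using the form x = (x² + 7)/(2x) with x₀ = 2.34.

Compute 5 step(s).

Equation: x² - 7 = 0
Fixed-point form: x = (x² + 7)/(2x)
x₀ = 2.34

x_1 = g(2.340000) = 2.665726
x_2 = g(2.665726) = 2.645826
x_3 = g(2.645826) = 2.645751
x_4 = g(2.645751) = 2.645751
x_5 = g(2.645751) = 2.645751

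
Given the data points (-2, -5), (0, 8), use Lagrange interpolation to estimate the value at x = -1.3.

Lagrange interpolation formula:
P(x) = Σ yᵢ × Lᵢ(x)
where Lᵢ(x) = Π_{j≠i} (x - xⱼ)/(xᵢ - xⱼ)

L_0(-1.3) = (-1.3 - 0)/(-2 - 0) = 0.650000
L_1(-1.3) = (-1.3 - (-2))/(0 - (-2)) = 0.350000

P(-1.3) = (-5)×L_0(-1.3) + 8×L_1(-1.3)
P(-1.3) = -0.450000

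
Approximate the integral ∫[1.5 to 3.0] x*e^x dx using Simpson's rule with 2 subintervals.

f(x) = x*e^x
a = 1.5, b = 3.0, n = 2
h = (b - a)/n = 0.750000

Simpson's rule: (h/3)[f(x₀) + 4f(x₁) + 2f(x₂) + ... + f(xₙ)]

x_0 = 1.5000, f(x_0) = 6.722534, coefficient = 1
x_1 = 2.2500, f(x_1) = 21.347406, coefficient = 4
x_2 = 3.0000, f(x_2) = 60.256611, coefficient = 1

I ≈ (0.750000/3) × 152.368767 = 38.092192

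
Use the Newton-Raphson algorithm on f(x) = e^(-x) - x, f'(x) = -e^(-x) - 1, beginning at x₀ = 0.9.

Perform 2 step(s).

f(x) = e^(-x) - x
f'(x) = -e^(-x) - 1
x₀ = 0.9

Newton-Raphson formula: x_{n+1} = x_n - f(x_n)/f'(x_n)

Iteration 1:
  f(0.900000) = -0.493430
  f'(0.900000) = -1.406570
  x_1 = 0.900000 - (-0.493430)/(-1.406570) = 0.549196
Iteration 2:
  f(0.549196) = 0.028218
  f'(0.549196) = -1.577414
  x_2 = 0.549196 - 0.028218/(-1.577414) = 0.567085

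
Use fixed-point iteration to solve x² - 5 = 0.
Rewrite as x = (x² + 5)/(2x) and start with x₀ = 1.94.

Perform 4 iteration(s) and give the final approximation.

Equation: x² - 5 = 0
Fixed-point form: x = (x² + 5)/(2x)
x₀ = 1.94

x_1 = g(1.940000) = 2.258660
x_2 = g(2.258660) = 2.236181
x_3 = g(2.236181) = 2.236068
x_4 = g(2.236068) = 2.236068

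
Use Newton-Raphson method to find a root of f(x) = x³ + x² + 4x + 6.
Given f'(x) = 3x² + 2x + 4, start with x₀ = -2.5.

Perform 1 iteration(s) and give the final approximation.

f(x) = x³ + x² + 4x + 6
f'(x) = 3x² + 2x + 4
x₀ = -2.5

Newton-Raphson formula: x_{n+1} = x_n - f(x_n)/f'(x_n)

Iteration 1:
  f(-2.500000) = -13.375000
  f'(-2.500000) = 17.750000
  x_1 = -2.500000 - (-13.375000)/17.750000 = -1.746479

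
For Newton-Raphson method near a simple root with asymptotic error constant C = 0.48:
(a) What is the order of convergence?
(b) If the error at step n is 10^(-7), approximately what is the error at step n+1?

(a) Newton-Raphson has quadratic (order 2) convergence near simple roots.
    This means |e_{n+1}| ≈ C|e_n|².

(b) With |e_n| = 10^(-7) and C = 0.48:
    |e_{n+1}| ≈ 0.48 × (10^(-7))² = 0.48 × 10^(-14)

(a) 2 (quadratic); (b) |e_{n+1}| ≈ 4.800e-15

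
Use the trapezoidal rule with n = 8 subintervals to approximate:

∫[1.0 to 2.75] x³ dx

f(x) = x³
a = 1.0, b = 2.75, n = 8
h = (b - a)/n = 0.218750

Trapezoidal rule: (h/2)[f(x₀) + 2f(x₁) + 2f(x₂) + ... + f(xₙ)]

x_0 = 1.0000, f(x_0) = 1.000000, coefficient = 1
x_1 = 1.2188, f(x_1) = 1.810272, coefficient = 2
x_2 = 1.4375, f(x_2) = 2.970459, coefficient = 2
x_3 = 1.6562, f(x_3) = 4.543365, coefficient = 2
x_4 = 1.8750, f(x_4) = 6.591797, coefficient = 2
x_5 = 2.0938, f(x_5) = 9.178558, coefficient = 2
x_6 = 2.3125, f(x_6) = 12.366455, coefficient = 2
x_7 = 2.5312, f(x_7) = 16.218292, coefficient = 2
x_8 = 2.7500, f(x_8) = 20.796875, coefficient = 1

I ≈ (0.218750/2) × 129.155273 = 14.126358
Exact value: 14.047852
Error: 0.078506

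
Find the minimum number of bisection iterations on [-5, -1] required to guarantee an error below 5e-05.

We need (b-a)/2^n ≤ 5e-05
(-1 - (-5))/2^n ≤ 5e-05
4/2^n ≤ 5e-05
2^n ≥ 80000
n ≥ log₂(80000) = 16.29
n ≥ 17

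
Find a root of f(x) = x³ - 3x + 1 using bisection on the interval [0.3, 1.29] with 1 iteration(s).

f(x) = x³ - 3x + 1
Initial interval: [0.3, 1.29]

Iteration 1:
  c_1 = (0.300000 + 1.290000)/2 = 0.795000
  f(c_1) = f(0.795000) = -0.882540
  f(a) × f(c) < 0, new interval: [0.300000, 0.795000]

After 1 iteration(s), the approximation is c_1 = 0.795000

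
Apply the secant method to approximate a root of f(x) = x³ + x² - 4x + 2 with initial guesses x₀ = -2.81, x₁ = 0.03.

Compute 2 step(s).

f(x) = x³ + x² - 4x + 2
x₀ = -2.81, x₁ = 0.03

Secant formula: x_{n+1} = x_n - f(x_n)(x_n - x_{n-1})/(f(x_n) - f(x_{n-1}))

Iteration 1:
  f(-2.810000) = -1.051941
  f(0.030000) = 1.880927
  x_2 = 0.030000 - 1.880927×(0.030000 - (-2.810000))/(1.880927 - (-1.051941))
       = -1.791368
Iteration 2:
  f(0.030000) = 1.880927
  f(-1.791368) = 6.625972
  x_3 = -1.791368 - 6.625972×(-1.791368 - 0.030000)/(6.625972 - 1.880927)
       = 0.751987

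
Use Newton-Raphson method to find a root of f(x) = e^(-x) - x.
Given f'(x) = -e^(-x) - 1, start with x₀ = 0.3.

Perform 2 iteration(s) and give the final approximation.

f(x) = e^(-x) - x
f'(x) = -e^(-x) - 1
x₀ = 0.3

Newton-Raphson formula: x_{n+1} = x_n - f(x_n)/f'(x_n)

Iteration 1:
  f(0.300000) = 0.440818
  f'(0.300000) = -1.740818
  x_1 = 0.300000 - 0.440818/(-1.740818) = 0.553225
Iteration 2:
  f(0.553225) = 0.021868
  f'(0.553225) = -1.575092
  x_2 = 0.553225 - 0.021868/(-1.575092) = 0.567108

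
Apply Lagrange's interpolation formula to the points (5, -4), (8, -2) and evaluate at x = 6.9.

Lagrange interpolation formula:
P(x) = Σ yᵢ × Lᵢ(x)
where Lᵢ(x) = Π_{j≠i} (x - xⱼ)/(xᵢ - xⱼ)

L_0(6.9) = (6.9 - 8)/(5 - 8) = 0.366667
L_1(6.9) = (6.9 - 5)/(8 - 5) = 0.633333

P(6.9) = (-4)×L_0(6.9) + (-2)×L_1(6.9)
P(6.9) = -2.733333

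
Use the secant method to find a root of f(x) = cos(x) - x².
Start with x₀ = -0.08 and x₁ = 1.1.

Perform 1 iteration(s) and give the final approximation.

f(x) = cos(x) - x²
x₀ = -0.08, x₁ = 1.1

Secant formula: x_{n+1} = x_n - f(x_n)(x_n - x_{n-1})/(f(x_n) - f(x_{n-1}))

Iteration 1:
  f(-0.080000) = 0.990402
  f(1.100000) = -0.756404
  x_2 = 1.100000 - (-0.756404)×(1.100000 - (-0.080000))/(-0.756404 - 0.990402)
       = 0.589035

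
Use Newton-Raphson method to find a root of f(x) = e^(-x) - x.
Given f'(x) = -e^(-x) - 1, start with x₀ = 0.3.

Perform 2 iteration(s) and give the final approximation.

f(x) = e^(-x) - x
f'(x) = -e^(-x) - 1
x₀ = 0.3

Newton-Raphson formula: x_{n+1} = x_n - f(x_n)/f'(x_n)

Iteration 1:
  f(0.300000) = 0.440818
  f'(0.300000) = -1.740818
  x_1 = 0.300000 - 0.440818/(-1.740818) = 0.553225
Iteration 2:
  f(0.553225) = 0.021868
  f'(0.553225) = -1.575092
  x_2 = 0.553225 - 0.021868/(-1.575092) = 0.567108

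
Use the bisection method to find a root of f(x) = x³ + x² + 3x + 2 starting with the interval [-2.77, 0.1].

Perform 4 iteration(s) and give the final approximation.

f(x) = x³ + x² + 3x + 2
Initial interval: [-2.77, 0.1]

Iteration 1:
  c_1 = (-2.770000 + 0.100000)/2 = -1.335000
  f(c_1) = f(-1.335000) = -2.602045
  f(a) × f(c) ≥ 0, new interval: [-1.335000, 0.100000]
Iteration 2:
  c_2 = (-1.335000 + 0.100000)/2 = -0.617500
  f(c_2) = f(-0.617500) = 0.293350
  f(a) × f(c) < 0, new interval: [-1.335000, -0.617500]
Iteration 3:
  c_3 = (-1.335000 + (-0.617500))/2 = -0.976250
  f(c_3) = f(-0.976250) = -0.906115
  f(a) × f(c) ≥ 0, new interval: [-0.976250, -0.617500]
Iteration 4:
  c_4 = (-0.976250 + (-0.617500))/2 = -0.796875
  f(c_4) = f(-0.796875) = -0.261639
  f(a) × f(c) ≥ 0, new interval: [-0.796875, -0.617500]

After 4 iteration(s), the approximation is c_4 = -0.796875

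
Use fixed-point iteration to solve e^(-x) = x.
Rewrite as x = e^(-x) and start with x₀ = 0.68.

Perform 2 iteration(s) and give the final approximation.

Equation: e^(-x) = x
Fixed-point form: x = e^(-x)
x₀ = 0.68

x_1 = g(0.680000) = 0.506617
x_2 = g(0.506617) = 0.602531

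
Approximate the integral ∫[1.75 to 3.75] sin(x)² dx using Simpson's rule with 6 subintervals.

f(x) = sin(x)²
a = 1.75, b = 3.75, n = 6
h = (b - a)/n = 0.333333

Simpson's rule: (h/3)[f(x₀) + 4f(x₁) + 2f(x₂) + ... + f(xₙ)]

x_0 = 1.7500, f(x_0) = 0.968228, coefficient = 1
x_1 = 2.0833, f(x_1) = 0.759518, coefficient = 4
x_2 = 2.4167, f(x_2) = 0.439675, coefficient = 2
x_3 = 2.7500, f(x_3) = 0.145665, coefficient = 4
x_4 = 3.0833, f(x_4) = 0.003390, coefficient = 2
x_5 = 3.4167, f(x_5) = 0.073776, coefficient = 4
x_6 = 3.7500, f(x_6) = 0.326682, coefficient = 1

I ≈ (0.333333/3) × 6.096879 = 0.677431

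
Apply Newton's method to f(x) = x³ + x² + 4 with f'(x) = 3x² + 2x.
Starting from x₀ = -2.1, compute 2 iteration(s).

f(x) = x³ + x² + 4
f'(x) = 3x² + 2x
x₀ = -2.1

Newton-Raphson formula: x_{n+1} = x_n - f(x_n)/f'(x_n)

Iteration 1:
  f(-2.100000) = -0.851000
  f'(-2.100000) = 9.030000
  x_1 = -2.100000 - (-0.851000)/9.030000 = -2.005759
Iteration 2:
  f(-2.005759) = -0.046235
  f'(-2.005759) = 8.057685
  x_2 = -2.005759 - (-0.046235)/8.057685 = -2.000021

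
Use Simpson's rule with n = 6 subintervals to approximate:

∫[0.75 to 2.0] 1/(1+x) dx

f(x) = 1/(1+x)
a = 0.75, b = 2.0, n = 6
h = (b - a)/n = 0.208333

Simpson's rule: (h/3)[f(x₀) + 4f(x₁) + 2f(x₂) + ... + f(xₙ)]

x_0 = 0.7500, f(x_0) = 0.571429, coefficient = 1
x_1 = 0.9583, f(x_1) = 0.510638, coefficient = 4
x_2 = 1.1667, f(x_2) = 0.461538, coefficient = 2
x_3 = 1.3750, f(x_3) = 0.421053, coefficient = 4
x_4 = 1.5833, f(x_4) = 0.387097, coefficient = 2
x_5 = 1.7917, f(x_5) = 0.358209, coefficient = 4
x_6 = 2.0000, f(x_6) = 0.333333, coefficient = 1

I ≈ (0.208333/3) × 7.761632 = 0.539002
Exact value: 0.538997
Error: 0.000006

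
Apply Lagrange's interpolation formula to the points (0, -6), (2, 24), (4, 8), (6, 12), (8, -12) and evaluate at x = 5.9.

Lagrange interpolation formula:
P(x) = Σ yᵢ × Lᵢ(x)
where Lᵢ(x) = Π_{j≠i} (x - xⱼ)/(xᵢ - xⱼ)

L_0(5.9) = (5.9 - 2)/(0 - 2) × (5.9 - 4)/(0 - 4) × (5.9 - 6)/(0 - 6) × (5.9 - 8)/(0 - 8) = 0.004052
L_1(5.9) = (5.9 - 0)/(2 - 0) × (5.9 - 4)/(2 - 4) × (5.9 - 6)/(2 - 6) × (5.9 - 8)/(2 - 8) = -0.024522
L_2(5.9) = (5.9 - 0)/(4 - 0) × (5.9 - 2)/(4 - 2) × (5.9 - 6)/(4 - 6) × (5.9 - 8)/(4 - 8) = 0.075502
L_3(5.9) = (5.9 - 0)/(6 - 0) × (5.9 - 2)/(6 - 2) × (5.9 - 4)/(6 - 4) × (5.9 - 8)/(6 - 8) = 0.956353
L_4(5.9) = (5.9 - 0)/(8 - 0) × (5.9 - 2)/(8 - 2) × (5.9 - 4)/(8 - 4) × (5.9 - 6)/(8 - 6) = -0.011385

P(5.9) = (-6)×L_0(5.9) + 24×L_1(5.9) + 8×L_2(5.9) + 12×L_3(5.9) + (-12)×L_4(5.9)
P(5.9) = 11.604033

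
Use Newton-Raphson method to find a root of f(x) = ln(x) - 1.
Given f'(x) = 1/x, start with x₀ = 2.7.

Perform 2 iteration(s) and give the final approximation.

f(x) = ln(x) - 1
f'(x) = 1/x
x₀ = 2.7

Newton-Raphson formula: x_{n+1} = x_n - f(x_n)/f'(x_n)

Iteration 1:
  f(2.700000) = -0.006748
  f'(2.700000) = 0.370370
  x_1 = 2.700000 - (-0.006748)/0.370370 = 2.718220
Iteration 2:
  f(2.718220) = -0.000023
  f'(2.718220) = 0.367888
  x_2 = 2.718220 - (-0.000023)/0.367888 = 2.718282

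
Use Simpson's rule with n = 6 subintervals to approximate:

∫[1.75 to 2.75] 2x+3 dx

f(x) = 2x+3
a = 1.75, b = 2.75, n = 6
h = (b - a)/n = 0.166667

Simpson's rule: (h/3)[f(x₀) + 4f(x₁) + 2f(x₂) + ... + f(xₙ)]

x_0 = 1.7500, f(x_0) = 6.500000, coefficient = 1
x_1 = 1.9167, f(x_1) = 6.833333, coefficient = 4
x_2 = 2.0833, f(x_2) = 7.166667, coefficient = 2
x_3 = 2.2500, f(x_3) = 7.500000, coefficient = 4
x_4 = 2.4167, f(x_4) = 7.833333, coefficient = 2
x_5 = 2.5833, f(x_5) = 8.166667, coefficient = 4
x_6 = 2.7500, f(x_6) = 8.500000, coefficient = 1

I ≈ (0.166667/3) × 135.000000 = 7.500000
Exact value: 7.500000
Error: 0.000000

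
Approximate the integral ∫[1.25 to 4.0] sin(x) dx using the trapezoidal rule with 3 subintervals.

f(x) = sin(x)
a = 1.25, b = 4.0, n = 3
h = (b - a)/n = 0.916667

Trapezoidal rule: (h/2)[f(x₀) + 2f(x₁) + 2f(x₂) + ... + f(xₙ)]

x_0 = 1.2500, f(x_0) = 0.948985, coefficient = 1
x_1 = 2.1667, f(x_1) = 0.827660, coefficient = 2
x_2 = 3.0833, f(x_2) = 0.058226, coefficient = 2
x_3 = 4.0000, f(x_3) = -0.756802, coefficient = 1

I ≈ (0.916667/2) × 1.963956 = 0.900146
Exact value: 0.968966
Error: 0.068820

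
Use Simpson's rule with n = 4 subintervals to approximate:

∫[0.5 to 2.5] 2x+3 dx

f(x) = 2x+3
a = 0.5, b = 2.5, n = 4
h = (b - a)/n = 0.500000

Simpson's rule: (h/3)[f(x₀) + 4f(x₁) + 2f(x₂) + ... + f(xₙ)]

x_0 = 0.5000, f(x_0) = 4.000000, coefficient = 1
x_1 = 1.0000, f(x_1) = 5.000000, coefficient = 4
x_2 = 1.5000, f(x_2) = 6.000000, coefficient = 2
x_3 = 2.0000, f(x_3) = 7.000000, coefficient = 4
x_4 = 2.5000, f(x_4) = 8.000000, coefficient = 1

I ≈ (0.500000/3) × 72.000000 = 12.000000
Exact value: 12.000000
Error: 0.000000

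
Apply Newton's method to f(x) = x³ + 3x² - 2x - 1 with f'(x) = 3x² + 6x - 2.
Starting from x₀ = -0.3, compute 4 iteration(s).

f(x) = x³ + 3x² - 2x - 1
f'(x) = 3x² + 6x - 2
x₀ = -0.3

Newton-Raphson formula: x_{n+1} = x_n - f(x_n)/f'(x_n)

Iteration 1:
  f(-0.300000) = -0.157000
  f'(-0.300000) = -3.530000
  x_1 = -0.300000 - (-0.157000)/(-3.530000) = -0.344476
Iteration 2:
  f(-0.344476) = 0.004066
  f'(-0.344476) = -3.710865
  x_2 = -0.344476 - 0.004066/(-3.710865) = -0.343380
Iteration 3:
  f(-0.343380) = 0.000002
  f'(-0.343380) = -3.706551
  x_3 = -0.343380 - 0.000002/(-3.706551) = -0.343380
Iteration 4:
  f(-0.343380) = 0.000000
  f'(-0.343380) = -3.706549
  x_4 = -0.343380 - 0.000000/(-3.706549) = -0.343380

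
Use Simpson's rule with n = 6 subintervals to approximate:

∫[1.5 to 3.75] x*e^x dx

f(x) = x*e^x
a = 1.5, b = 3.75, n = 6
h = (b - a)/n = 0.375000

Simpson's rule: (h/3)[f(x₀) + 4f(x₁) + 2f(x₂) + ... + f(xₙ)]

x_0 = 1.5000, f(x_0) = 6.722534, coefficient = 1
x_1 = 1.8750, f(x_1) = 12.226536, coefficient = 4
x_2 = 2.2500, f(x_2) = 21.347406, coefficient = 2
x_3 = 2.6250, f(x_3) = 36.237007, coefficient = 4
x_4 = 3.0000, f(x_4) = 60.256611, coefficient = 2
x_5 = 3.3750, f(x_5) = 98.631958, coefficient = 4
x_6 = 3.7500, f(x_6) = 159.454058, coefficient = 1

I ≈ (0.375000/3) × 917.766627 = 114.720828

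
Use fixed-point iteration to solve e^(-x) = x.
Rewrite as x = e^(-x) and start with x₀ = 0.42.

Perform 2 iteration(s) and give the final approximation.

Equation: e^(-x) = x
Fixed-point form: x = e^(-x)
x₀ = 0.42

x_1 = g(0.420000) = 0.657047
x_2 = g(0.657047) = 0.518380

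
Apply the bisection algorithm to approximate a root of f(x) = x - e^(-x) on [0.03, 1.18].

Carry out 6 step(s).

f(x) = x - e^(-x)
Initial interval: [0.03, 1.18]

Iteration 1:
  c_1 = (0.030000 + 1.180000)/2 = 0.605000
  f(c_1) = f(0.605000) = 0.058926
  f(a) × f(c) < 0, new interval: [0.030000, 0.605000]
Iteration 2:
  c_2 = (0.030000 + 0.605000)/2 = 0.317500
  f(c_2) = f(0.317500) = -0.410467
  f(a) × f(c) ≥ 0, new interval: [0.317500, 0.605000]
Iteration 3:
  c_3 = (0.317500 + 0.605000)/2 = 0.461250
  f(c_3) = f(0.461250) = -0.169245
  f(a) × f(c) ≥ 0, new interval: [0.461250, 0.605000]
Iteration 4:
  c_4 = (0.461250 + 0.605000)/2 = 0.533125
  f(c_4) = f(0.533125) = -0.053643
  f(a) × f(c) ≥ 0, new interval: [0.533125, 0.605000]
Iteration 5:
  c_5 = (0.533125 + 0.605000)/2 = 0.569063
  f(c_5) = f(0.569063) = 0.003007
  f(a) × f(c) < 0, new interval: [0.533125, 0.569063]
Iteration 6:
  c_6 = (0.533125 + 0.569063)/2 = 0.551094
  f(c_6) = f(0.551094) = -0.025225
  f(a) × f(c) ≥ 0, new interval: [0.551094, 0.569063]

After 6 iteration(s), the approximation is c_6 = 0.551094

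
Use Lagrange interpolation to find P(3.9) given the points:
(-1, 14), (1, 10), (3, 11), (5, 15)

Lagrange interpolation formula:
P(x) = Σ yᵢ × Lᵢ(x)
where Lᵢ(x) = Π_{j≠i} (x - xⱼ)/(xᵢ - xⱼ)

L_0(3.9) = (3.9 - 1)/(-1 - 1) × (3.9 - 3)/(-1 - 3) × (3.9 - 5)/(-1 - 5) = 0.059813
L_1(3.9) = (3.9 - (-1))/(1 - (-1)) × (3.9 - 3)/(1 - 3) × (3.9 - 5)/(1 - 5) = -0.303188
L_2(3.9) = (3.9 - (-1))/(3 - (-1)) × (3.9 - 1)/(3 - 1) × (3.9 - 5)/(3 - 5) = 0.976938
L_3(3.9) = (3.9 - (-1))/(5 - (-1)) × (3.9 - 1)/(5 - 1) × (3.9 - 3)/(5 - 3) = 0.266437

P(3.9) = 14×L_0(3.9) + 10×L_1(3.9) + 11×L_2(3.9) + 15×L_3(3.9)
P(3.9) = 12.548375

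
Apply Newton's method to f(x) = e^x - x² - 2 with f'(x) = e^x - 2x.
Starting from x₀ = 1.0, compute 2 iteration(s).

f(x) = e^x - x² - 2
f'(x) = e^x - 2x
x₀ = 1.0

Newton-Raphson formula: x_{n+1} = x_n - f(x_n)/f'(x_n)

Iteration 1:
  f(1.000000) = -0.281718
  f'(1.000000) = 0.718282
  x_1 = 1.000000 - (-0.281718)/0.718282 = 1.392211
Iteration 2:
  f(1.392211) = 0.085485
  f'(1.392211) = 1.239315
  x_2 = 1.392211 - 0.085485/1.239315 = 1.323233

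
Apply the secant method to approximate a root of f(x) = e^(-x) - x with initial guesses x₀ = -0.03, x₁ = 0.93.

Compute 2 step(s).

f(x) = e^(-x) - x
x₀ = -0.03, x₁ = 0.93

Secant formula: x_{n+1} = x_n - f(x_n)(x_n - x_{n-1})/(f(x_n) - f(x_{n-1}))

Iteration 1:
  f(-0.030000) = 1.060455
  f(0.930000) = -0.535446
  x_2 = 0.930000 - (-0.535446)×(0.930000 - (-0.030000))/(-0.535446 - 1.060455)
       = 0.607907
Iteration 2:
  f(0.930000) = -0.535446
  f(0.607907) = -0.063418
  x_3 = 0.607907 - (-0.063418)×(0.607907 - 0.930000)/(-0.063418 - (-0.535446))
       = 0.564633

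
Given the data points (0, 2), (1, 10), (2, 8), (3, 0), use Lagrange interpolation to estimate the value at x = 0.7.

Lagrange interpolation formula:
P(x) = Σ yᵢ × Lᵢ(x)
where Lᵢ(x) = Π_{j≠i} (x - xⱼ)/(xᵢ - xⱼ)

L_0(0.7) = (0.7 - 1)/(0 - 1) × (0.7 - 2)/(0 - 2) × (0.7 - 3)/(0 - 3) = 0.149500
L_1(0.7) = (0.7 - 0)/(1 - 0) × (0.7 - 2)/(1 - 2) × (0.7 - 3)/(1 - 3) = 1.046500
L_2(0.7) = (0.7 - 0)/(2 - 0) × (0.7 - 1)/(2 - 1) × (0.7 - 3)/(2 - 3) = -0.241500
L_3(0.7) = (0.7 - 0)/(3 - 0) × (0.7 - 1)/(3 - 1) × (0.7 - 2)/(3 - 2) = 0.045500

P(0.7) = 2×L_0(0.7) + 10×L_1(0.7) + 8×L_2(0.7) + 0×L_3(0.7)
P(0.7) = 8.832000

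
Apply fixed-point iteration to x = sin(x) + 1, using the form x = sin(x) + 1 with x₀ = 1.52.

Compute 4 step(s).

Equation: x = sin(x) + 1
Fixed-point form: x = sin(x) + 1
x₀ = 1.52

x_1 = g(1.520000) = 1.998710
x_2 = g(1.998710) = 1.909833
x_3 = g(1.909833) = 1.943075
x_4 = g(1.943075) = 1.931501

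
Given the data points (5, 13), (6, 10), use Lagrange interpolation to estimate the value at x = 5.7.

Lagrange interpolation formula:
P(x) = Σ yᵢ × Lᵢ(x)
where Lᵢ(x) = Π_{j≠i} (x - xⱼ)/(xᵢ - xⱼ)

L_0(5.7) = (5.7 - 6)/(5 - 6) = 0.300000
L_1(5.7) = (5.7 - 5)/(6 - 5) = 0.700000

P(5.7) = 13×L_0(5.7) + 10×L_1(5.7)
P(5.7) = 10.900000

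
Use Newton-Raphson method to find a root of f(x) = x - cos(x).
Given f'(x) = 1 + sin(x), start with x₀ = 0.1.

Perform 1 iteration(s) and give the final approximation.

f(x) = x - cos(x)
f'(x) = 1 + sin(x)
x₀ = 0.1

Newton-Raphson formula: x_{n+1} = x_n - f(x_n)/f'(x_n)

Iteration 1:
  f(0.100000) = -0.895004
  f'(0.100000) = 1.099833
  x_1 = 0.100000 - (-0.895004)/1.099833 = 0.913763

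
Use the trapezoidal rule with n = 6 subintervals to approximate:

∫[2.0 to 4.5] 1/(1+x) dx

f(x) = 1/(1+x)
a = 2.0, b = 4.5, n = 6
h = (b - a)/n = 0.416667

Trapezoidal rule: (h/2)[f(x₀) + 2f(x₁) + 2f(x₂) + ... + f(xₙ)]

x_0 = 2.0000, f(x_0) = 0.333333, coefficient = 1
x_1 = 2.4167, f(x_1) = 0.292683, coefficient = 2
x_2 = 2.8333, f(x_2) = 0.260870, coefficient = 2
x_3 = 3.2500, f(x_3) = 0.235294, coefficient = 2
x_4 = 3.6667, f(x_4) = 0.214286, coefficient = 2
x_5 = 4.0833, f(x_5) = 0.196721, coefficient = 2
x_6 = 4.5000, f(x_6) = 0.181818, coefficient = 1

I ≈ (0.416667/2) × 2.914859 = 0.607262
Exact value: 0.606136
Error: 0.001126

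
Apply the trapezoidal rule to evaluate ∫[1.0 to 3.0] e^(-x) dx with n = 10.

f(x) = e^(-x)
a = 1.0, b = 3.0, n = 10
h = (b - a)/n = 0.200000

Trapezoidal rule: (h/2)[f(x₀) + 2f(x₁) + 2f(x₂) + ... + f(xₙ)]

x_0 = 1.0000, f(x_0) = 0.367879, coefficient = 1
x_1 = 1.2000, f(x_1) = 0.301194, coefficient = 2
x_2 = 1.4000, f(x_2) = 0.246597, coefficient = 2
x_3 = 1.6000, f(x_3) = 0.201897, coefficient = 2
x_4 = 1.8000, f(x_4) = 0.165299, coefficient = 2
x_5 = 2.0000, f(x_5) = 0.135335, coefficient = 2
x_6 = 2.2000, f(x_6) = 0.110803, coefficient = 2
x_7 = 2.4000, f(x_7) = 0.090718, coefficient = 2
x_8 = 2.6000, f(x_8) = 0.074274, coefficient = 2
x_9 = 2.8000, f(x_9) = 0.060810, coefficient = 2
x_10 = 3.0000, f(x_10) = 0.049787, coefficient = 1

I ≈ (0.200000/2) × 3.191520 = 0.319152
Exact value: 0.318092
Error: 0.001060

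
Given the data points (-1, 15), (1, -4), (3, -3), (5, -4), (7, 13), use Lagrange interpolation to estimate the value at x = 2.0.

Lagrange interpolation formula:
P(x) = Σ yᵢ × Lᵢ(x)
where Lᵢ(x) = Π_{j≠i} (x - xⱼ)/(xᵢ - xⱼ)

L_0(2.0) = (2.0 - 1)/(-1 - 1) × (2.0 - 3)/(-1 - 3) × (2.0 - 5)/(-1 - 5) × (2.0 - 7)/(-1 - 7) = -0.039062
L_1(2.0) = (2.0 - (-1))/(1 - (-1)) × (2.0 - 3)/(1 - 3) × (2.0 - 5)/(1 - 5) × (2.0 - 7)/(1 - 7) = 0.468750
L_2(2.0) = (2.0 - (-1))/(3 - (-1)) × (2.0 - 1)/(3 - 1) × (2.0 - 5)/(3 - 5) × (2.0 - 7)/(3 - 7) = 0.703125
L_3(2.0) = (2.0 - (-1))/(5 - (-1)) × (2.0 - 1)/(5 - 1) × (2.0 - 3)/(5 - 3) × (2.0 - 7)/(5 - 7) = -0.156250
L_4(2.0) = (2.0 - (-1))/(7 - (-1)) × (2.0 - 1)/(7 - 1) × (2.0 - 3)/(7 - 3) × (2.0 - 5)/(7 - 5) = 0.023438

P(2.0) = 15×L_0(2.0) + (-4)×L_1(2.0) + (-3)×L_2(2.0) + (-4)×L_3(2.0) + 13×L_4(2.0)
P(2.0) = -3.640625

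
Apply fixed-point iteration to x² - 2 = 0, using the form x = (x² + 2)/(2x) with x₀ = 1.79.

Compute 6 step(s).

Equation: x² - 2 = 0
Fixed-point form: x = (x² + 2)/(2x)
x₀ = 1.79

x_1 = g(1.790000) = 1.453659
x_2 = g(1.453659) = 1.414749
x_3 = g(1.414749) = 1.414214
x_4 = g(1.414214) = 1.414214
x_5 = g(1.414214) = 1.414214
x_6 = g(1.414214) = 1.414214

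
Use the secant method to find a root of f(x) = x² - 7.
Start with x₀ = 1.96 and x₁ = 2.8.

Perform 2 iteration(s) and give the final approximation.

f(x) = x² - 7
x₀ = 1.96, x₁ = 2.8

Secant formula: x_{n+1} = x_n - f(x_n)(x_n - x_{n-1})/(f(x_n) - f(x_{n-1}))

Iteration 1:
  f(1.960000) = -3.158400
  f(2.800000) = 0.840000
  x_2 = 2.800000 - 0.840000×(2.800000 - 1.960000)/(0.840000 - (-3.158400))
       = 2.623529
Iteration 2:
  f(2.800000) = 0.840000
  f(2.623529) = -0.117093
  x_3 = 2.623529 - (-0.117093)×(2.623529 - 2.800000)/(-0.117093 - 0.840000)
       = 2.645119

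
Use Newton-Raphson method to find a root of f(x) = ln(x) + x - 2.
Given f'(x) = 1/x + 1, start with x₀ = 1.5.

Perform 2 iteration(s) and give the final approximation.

f(x) = ln(x) + x - 2
f'(x) = 1/x + 1
x₀ = 1.5

Newton-Raphson formula: x_{n+1} = x_n - f(x_n)/f'(x_n)

Iteration 1:
  f(1.500000) = -0.094535
  f'(1.500000) = 1.666667
  x_1 = 1.500000 - (-0.094535)/1.666667 = 1.556721
Iteration 2:
  f(1.556721) = -0.000697
  f'(1.556721) = 1.642376
  x_2 = 1.556721 - (-0.000697)/1.642376 = 1.557146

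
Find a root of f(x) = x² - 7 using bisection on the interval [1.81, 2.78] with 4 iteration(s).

f(x) = x² - 7
Initial interval: [1.81, 2.78]

Iteration 1:
  c_1 = (1.810000 + 2.780000)/2 = 2.295000
  f(c_1) = f(2.295000) = -1.732975
  f(a) × f(c) ≥ 0, new interval: [2.295000, 2.780000]
Iteration 2:
  c_2 = (2.295000 + 2.780000)/2 = 2.537500
  f(c_2) = f(2.537500) = -0.561094
  f(a) × f(c) ≥ 0, new interval: [2.537500, 2.780000]
Iteration 3:
  c_3 = (2.537500 + 2.780000)/2 = 2.658750
  f(c_3) = f(2.658750) = 0.068952
  f(a) × f(c) < 0, new interval: [2.537500, 2.658750]
Iteration 4:
  c_4 = (2.537500 + 2.658750)/2 = 2.598125
  f(c_4) = f(2.598125) = -0.249746
  f(a) × f(c) ≥ 0, new interval: [2.598125, 2.658750]

After 4 iteration(s), the approximation is c_4 = 2.598125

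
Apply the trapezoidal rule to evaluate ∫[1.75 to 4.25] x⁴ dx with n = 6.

f(x) = x⁴
a = 1.75, b = 4.25, n = 6
h = (b - a)/n = 0.416667

Trapezoidal rule: (h/2)[f(x₀) + 2f(x₁) + 2f(x₂) + ... + f(xₙ)]

x_0 = 1.7500, f(x_0) = 9.378906, coefficient = 1
x_1 = 2.1667, f(x_1) = 22.037809, coefficient = 2
x_2 = 2.5833, f(x_2) = 44.537085, coefficient = 2
x_3 = 3.0000, f(x_3) = 81.000000, coefficient = 2
x_4 = 3.4167, f(x_4) = 136.273196, coefficient = 2
x_5 = 3.8333, f(x_5) = 215.926698, coefficient = 2
x_6 = 4.2500, f(x_6) = 326.253906, coefficient = 1

I ≈ (0.416667/2) × 1335.182388 = 278.162998
Exact value: 274.033203
Error: 4.129794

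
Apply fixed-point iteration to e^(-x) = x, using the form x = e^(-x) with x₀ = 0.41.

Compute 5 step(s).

Equation: e^(-x) = x
Fixed-point form: x = e^(-x)
x₀ = 0.41

x_1 = g(0.410000) = 0.663650
x_2 = g(0.663650) = 0.514968
x_3 = g(0.514968) = 0.597520
x_4 = g(0.597520) = 0.550175
x_5 = g(0.550175) = 0.576849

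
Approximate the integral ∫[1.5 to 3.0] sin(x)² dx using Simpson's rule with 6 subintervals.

f(x) = sin(x)²
a = 1.5, b = 3.0, n = 6
h = (b - a)/n = 0.250000

Simpson's rule: (h/3)[f(x₀) + 4f(x₁) + 2f(x₂) + ... + f(xₙ)]

x_0 = 1.5000, f(x_0) = 0.994996, coefficient = 1
x_1 = 1.7500, f(x_1) = 0.968228, coefficient = 4
x_2 = 2.0000, f(x_2) = 0.826822, coefficient = 2
x_3 = 2.2500, f(x_3) = 0.605398, coefficient = 4
x_4 = 2.5000, f(x_4) = 0.358169, coefficient = 2
x_5 = 2.7500, f(x_5) = 0.145665, coefficient = 4
x_6 = 3.0000, f(x_6) = 0.019915, coefficient = 1

I ≈ (0.250000/3) × 10.262058 = 0.855171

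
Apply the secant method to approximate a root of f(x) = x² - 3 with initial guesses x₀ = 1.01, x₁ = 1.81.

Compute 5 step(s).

f(x) = x² - 3
x₀ = 1.01, x₁ = 1.81

Secant formula: x_{n+1} = x_n - f(x_n)(x_n - x_{n-1})/(f(x_n) - f(x_{n-1}))

Iteration 1:
  f(1.010000) = -1.979900
  f(1.810000) = 0.276100
  x_2 = 1.810000 - 0.276100×(1.810000 - 1.010000)/(0.276100 - (-1.979900))
       = 1.712092
Iteration 2:
  f(1.810000) = 0.276100
  f(1.712092) = -0.068740
  x_3 = 1.712092 - (-0.068740)×(1.712092 - 1.810000)/(-0.068740 - 0.276100)
       = 1.731609
Iteration 3:
  f(1.712092) = -0.068740
  f(1.731609) = -0.001530
  x_4 = 1.731609 - (-0.001530)×(1.731609 - 1.712092)/(-0.001530 - (-0.068740))
       = 1.732053
Iteration 4:
  f(1.731609) = -0.001530
  f(1.732053) = 0.000009
  x_5 = 1.732053 - 0.000009×(1.732053 - 1.731609)/(0.000009 - (-0.001530))
       = 1.732051
Iteration 5:
  f(1.732053) = 0.000009
  f(1.732051) = 0.000000
  x_6 = 1.732051 - 0.000000×(1.732051 - 1.732053)/(0.000000 - 0.000009)
       = 1.732051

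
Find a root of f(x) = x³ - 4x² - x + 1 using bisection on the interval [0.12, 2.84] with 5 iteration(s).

f(x) = x³ - 4x² - x + 1
Initial interval: [0.12, 2.84]

Iteration 1:
  c_1 = (0.120000 + 2.840000)/2 = 1.480000
  f(c_1) = f(1.480000) = -5.999808
  f(a) × f(c) < 0, new interval: [0.120000, 1.480000]
Iteration 2:
  c_2 = (0.120000 + 1.480000)/2 = 0.800000
  f(c_2) = f(0.800000) = -1.848000
  f(a) × f(c) < 0, new interval: [0.120000, 0.800000]
Iteration 3:
  c_3 = (0.120000 + 0.800000)/2 = 0.460000
  f(c_3) = f(0.460000) = -0.209064
  f(a) × f(c) < 0, new interval: [0.120000, 0.460000]
Iteration 4:
  c_4 = (0.120000 + 0.460000)/2 = 0.290000
  f(c_4) = f(0.290000) = 0.397989
  f(a) × f(c) ≥ 0, new interval: [0.290000, 0.460000]
Iteration 5:
  c_5 = (0.290000 + 0.460000)/2 = 0.375000
  f(c_5) = f(0.375000) = 0.115234
  f(a) × f(c) ≥ 0, new interval: [0.375000, 0.460000]

After 5 iteration(s), the approximation is c_5 = 0.375000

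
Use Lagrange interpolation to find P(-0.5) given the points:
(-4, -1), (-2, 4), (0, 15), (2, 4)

Lagrange interpolation formula:
P(x) = Σ yᵢ × Lᵢ(x)
where Lᵢ(x) = Π_{j≠i} (x - xⱼ)/(xᵢ - xⱼ)

L_0(-0.5) = (-0.5 - (-2))/(-4 - (-2)) × (-0.5 - 0)/(-4 - 0) × (-0.5 - 2)/(-4 - 2) = -0.039062
L_1(-0.5) = (-0.5 - (-4))/(-2 - (-4)) × (-0.5 - 0)/(-2 - 0) × (-0.5 - 2)/(-2 - 2) = 0.273438
L_2(-0.5) = (-0.5 - (-4))/(0 - (-4)) × (-0.5 - (-2))/(0 - (-2)) × (-0.5 - 2)/(0 - 2) = 0.820312
L_3(-0.5) = (-0.5 - (-4))/(2 - (-4)) × (-0.5 - (-2))/(2 - (-2)) × (-0.5 - 0)/(2 - 0) = -0.054688

P(-0.5) = (-1)×L_0(-0.5) + 4×L_1(-0.5) + 15×L_2(-0.5) + 4×L_3(-0.5)
P(-0.5) = 13.218750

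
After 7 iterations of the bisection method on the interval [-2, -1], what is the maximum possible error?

Bisection error bound: |error| ≤ (b-a)/2^n
|error| ≤ (-1 - (-2))/2^7 = 1/2^7
|error| ≤ 0.0078125000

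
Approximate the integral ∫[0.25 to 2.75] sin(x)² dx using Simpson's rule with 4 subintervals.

f(x) = sin(x)²
a = 0.25, b = 2.75, n = 4
h = (b - a)/n = 0.625000

Simpson's rule: (h/3)[f(x₀) + 4f(x₁) + 2f(x₂) + ... + f(xₙ)]

x_0 = 0.2500, f(x_0) = 0.061209, coefficient = 1
x_1 = 0.8750, f(x_1) = 0.589123, coefficient = 4
x_2 = 1.5000, f(x_2) = 0.994996, coefficient = 2
x_3 = 2.1250, f(x_3) = 0.723044, coefficient = 4
x_4 = 2.7500, f(x_4) = 0.145665, coefficient = 1

I ≈ (0.625000/3) × 7.445533 = 1.551153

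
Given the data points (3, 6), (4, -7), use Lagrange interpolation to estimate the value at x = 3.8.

Lagrange interpolation formula:
P(x) = Σ yᵢ × Lᵢ(x)
where Lᵢ(x) = Π_{j≠i} (x - xⱼ)/(xᵢ - xⱼ)

L_0(3.8) = (3.8 - 4)/(3 - 4) = 0.200000
L_1(3.8) = (3.8 - 3)/(4 - 3) = 0.800000

P(3.8) = 6×L_0(3.8) + (-7)×L_1(3.8)
P(3.8) = -4.400000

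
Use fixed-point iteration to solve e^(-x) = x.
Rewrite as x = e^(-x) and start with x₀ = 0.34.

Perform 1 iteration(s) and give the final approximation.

Equation: e^(-x) = x
Fixed-point form: x = e^(-x)
x₀ = 0.34

x_1 = g(0.340000) = 0.711770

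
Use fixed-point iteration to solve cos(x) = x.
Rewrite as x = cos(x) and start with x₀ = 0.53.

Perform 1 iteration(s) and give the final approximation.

Equation: cos(x) = x
Fixed-point form: x = cos(x)
x₀ = 0.53

x_1 = g(0.530000) = 0.862807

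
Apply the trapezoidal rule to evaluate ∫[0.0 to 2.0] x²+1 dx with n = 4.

f(x) = x²+1
a = 0.0, b = 2.0, n = 4
h = (b - a)/n = 0.500000

Trapezoidal rule: (h/2)[f(x₀) + 2f(x₁) + 2f(x₂) + ... + f(xₙ)]

x_0 = 0.0000, f(x_0) = 1.000000, coefficient = 1
x_1 = 0.5000, f(x_1) = 1.250000, coefficient = 2
x_2 = 1.0000, f(x_2) = 2.000000, coefficient = 2
x_3 = 1.5000, f(x_3) = 3.250000, coefficient = 2
x_4 = 2.0000, f(x_4) = 5.000000, coefficient = 1

I ≈ (0.500000/2) × 19.000000 = 4.750000
Exact value: 4.666667
Error: 0.083333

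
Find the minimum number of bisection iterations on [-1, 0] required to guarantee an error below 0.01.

We need (b-a)/2^n ≤ 0.01
(0 - (-1))/2^n ≤ 0.01
1/2^n ≤ 0.01
2^n ≥ 100
n ≥ log₂(100) = 6.64
n ≥ 7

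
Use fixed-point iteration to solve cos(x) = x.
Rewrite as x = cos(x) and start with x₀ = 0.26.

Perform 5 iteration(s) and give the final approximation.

Equation: cos(x) = x
Fixed-point form: x = cos(x)
x₀ = 0.26

x_1 = g(0.260000) = 0.966390
x_2 = g(0.966390) = 0.568274
x_3 = g(0.568274) = 0.842831
x_4 = g(0.842831) = 0.665352
x_5 = g(0.665352) = 0.786700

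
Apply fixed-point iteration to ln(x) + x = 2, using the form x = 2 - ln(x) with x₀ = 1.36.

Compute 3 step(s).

Equation: ln(x) + x = 2
Fixed-point form: x = 2 - ln(x)
x₀ = 1.36

x_1 = g(1.360000) = 1.692515
x_2 = g(1.692515) = 1.473784
x_3 = g(1.473784) = 1.612167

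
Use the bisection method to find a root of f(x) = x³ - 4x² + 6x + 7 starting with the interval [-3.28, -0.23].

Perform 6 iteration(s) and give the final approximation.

f(x) = x³ - 4x² + 6x + 7
Initial interval: [-3.28, -0.23]

Iteration 1:
  c_1 = (-3.280000 + (-0.230000))/2 = -1.755000
  f(c_1) = f(-1.755000) = -21.255544
  f(a) × f(c) ≥ 0, new interval: [-1.755000, -0.230000]
Iteration 2:
  c_2 = (-1.755000 + (-0.230000))/2 = -0.992500
  f(c_2) = f(-0.992500) = -3.872893
  f(a) × f(c) ≥ 0, new interval: [-0.992500, -0.230000]
Iteration 3:
  c_3 = (-0.992500 + (-0.230000))/2 = -0.611250
  f(c_3) = f(-0.611250) = 1.609615
  f(a) × f(c) < 0, new interval: [-0.992500, -0.611250]
Iteration 4:
  c_4 = (-0.992500 + (-0.611250))/2 = -0.801875
  f(c_4) = f(-0.801875) = -0.898873
  f(a) × f(c) ≥ 0, new interval: [-0.801875, -0.611250]
Iteration 5:
  c_5 = (-0.801875 + (-0.611250))/2 = -0.706562
  f(c_5) = f(-0.706562) = 0.410965
  f(a) × f(c) < 0, new interval: [-0.801875, -0.706562]
Iteration 6:
  c_6 = (-0.801875 + (-0.706562))/2 = -0.754219
  f(c_6) = f(-0.754219) = -0.229730
  f(a) × f(c) ≥ 0, new interval: [-0.754219, -0.706562]

After 6 iteration(s), the approximation is c_6 = -0.754219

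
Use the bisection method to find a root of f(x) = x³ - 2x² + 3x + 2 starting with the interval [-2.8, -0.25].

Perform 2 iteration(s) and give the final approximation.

f(x) = x³ - 2x² + 3x + 2
Initial interval: [-2.8, -0.25]

Iteration 1:
  c_1 = (-2.800000 + (-0.250000))/2 = -1.525000
  f(c_1) = f(-1.525000) = -10.772828
  f(a) × f(c) ≥ 0, new interval: [-1.525000, -0.250000]
Iteration 2:
  c_2 = (-1.525000 + (-0.250000))/2 = -0.887500
  f(c_2) = f(-0.887500) = -2.936857
  f(a) × f(c) ≥ 0, new interval: [-0.887500, -0.250000]

After 2 iteration(s), the approximation is c_2 = -0.887500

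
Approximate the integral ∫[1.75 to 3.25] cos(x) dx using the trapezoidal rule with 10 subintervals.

f(x) = cos(x)
a = 1.75, b = 3.25, n = 10
h = (b - a)/n = 0.150000

Trapezoidal rule: (h/2)[f(x₀) + 2f(x₁) + 2f(x₂) + ... + f(xₙ)]

x_0 = 1.7500, f(x_0) = -0.178246, coefficient = 1
x_1 = 1.9000, f(x_1) = -0.323290, coefficient = 2
x_2 = 2.0500, f(x_2) = -0.461073, coefficient = 2
x_3 = 2.2000, f(x_3) = -0.588501, coefficient = 2
x_4 = 2.3500, f(x_4) = -0.702713, coefficient = 2
x_5 = 2.5000, f(x_5) = -0.801144, coefficient = 2
x_6 = 2.6500, f(x_6) = -0.881582, coefficient = 2
x_7 = 2.8000, f(x_7) = -0.942222, coefficient = 2
x_8 = 2.9500, f(x_8) = -0.981702, coefficient = 2
x_9 = 3.1000, f(x_9) = -0.999135, coefficient = 2
x_10 = 3.2500, f(x_10) = -0.994130, coefficient = 1

I ≈ (0.150000/2) × -14.535100 = -1.090132
Exact value: -1.092181
Error: 0.002049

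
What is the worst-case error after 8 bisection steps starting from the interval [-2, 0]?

Bisection error bound: |error| ≤ (b-a)/2^n
|error| ≤ (0 - (-2))/2^8 = 2/2^8
|error| ≤ 0.0078125000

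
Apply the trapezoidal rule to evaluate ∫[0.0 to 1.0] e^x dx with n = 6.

f(x) = e^x
a = 0.0, b = 1.0, n = 6
h = (b - a)/n = 0.166667

Trapezoidal rule: (h/2)[f(x₀) + 2f(x₁) + 2f(x₂) + ... + f(xₙ)]

x_0 = 0.0000, f(x_0) = 1.000000, coefficient = 1
x_1 = 0.1667, f(x_1) = 1.181360, coefficient = 2
x_2 = 0.3333, f(x_2) = 1.395612, coefficient = 2
x_3 = 0.5000, f(x_3) = 1.648721, coefficient = 2
x_4 = 0.6667, f(x_4) = 1.947734, coefficient = 2
x_5 = 0.8333, f(x_5) = 2.300976, coefficient = 2
x_6 = 1.0000, f(x_6) = 2.718282, coefficient = 1

I ≈ (0.166667/2) × 20.667090 = 1.722257
Exact value: 1.718282
Error: 0.003976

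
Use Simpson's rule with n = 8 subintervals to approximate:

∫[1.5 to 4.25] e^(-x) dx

f(x) = e^(-x)
a = 1.5, b = 4.25, n = 8
h = (b - a)/n = 0.343750

Simpson's rule: (h/3)[f(x₀) + 4f(x₁) + 2f(x₂) + ... + f(xₙ)]

x_0 = 1.5000, f(x_0) = 0.223130, coefficient = 1
x_1 = 1.8438, f(x_1) = 0.158223, coefficient = 4
x_2 = 2.1875, f(x_2) = 0.112197, coefficient = 2
x_3 = 2.5312, f(x_3) = 0.079560, coefficient = 4
x_4 = 2.8750, f(x_4) = 0.056416, coefficient = 2
x_5 = 3.2188, f(x_5) = 0.040005, coefficient = 4
x_6 = 3.5625, f(x_6) = 0.028368, coefficient = 2
x_7 = 3.9062, f(x_7) = 0.020116, coefficient = 4
x_8 = 4.2500, f(x_8) = 0.014264, coefficient = 1

I ≈ (0.343750/3) × 1.822969 = 0.208882
Exact value: 0.208866
Error: 0.000016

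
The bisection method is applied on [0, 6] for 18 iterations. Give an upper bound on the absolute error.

Bisection error bound: |error| ≤ (b-a)/2^n
|error| ≤ (6 - 0)/2^18 = 6/2^18
|error| ≤ 0.0000228882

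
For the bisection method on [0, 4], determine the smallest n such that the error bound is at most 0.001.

We need (b-a)/2^n ≤ 0.001
(4 - 0)/2^n ≤ 0.001
4/2^n ≤ 0.001
2^n ≥ 4000
n ≥ log₂(4000) = 11.97
n ≥ 12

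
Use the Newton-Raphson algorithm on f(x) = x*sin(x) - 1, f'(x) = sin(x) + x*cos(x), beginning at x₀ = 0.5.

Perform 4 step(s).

f(x) = x*sin(x) - 1
f'(x) = sin(x) + x*cos(x)
x₀ = 0.5

Newton-Raphson formula: x_{n+1} = x_n - f(x_n)/f'(x_n)

Iteration 1:
  f(0.500000) = -0.760287
  f'(0.500000) = 0.918217
  x_1 = 0.500000 - (-0.760287)/0.918217 = 1.328004
Iteration 2:
  f(1.328004) = 0.289054
  f'(1.328004) = 1.289941
  x_2 = 1.328004 - 0.289054/1.289941 = 1.103921
Iteration 3:
  f(1.103921) = -0.014222
  f'(1.103921) = 1.389852
  x_3 = 1.103921 - (-0.014222)/1.389852 = 1.114154
Iteration 4:
  f(1.114154) = -0.000005
  f'(1.114154) = 1.388810
  x_4 = 1.114154 - (-0.000005)/1.388810 = 1.114157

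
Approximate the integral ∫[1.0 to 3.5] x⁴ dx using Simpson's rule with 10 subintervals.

f(x) = x⁴
a = 1.0, b = 3.5, n = 10
h = (b - a)/n = 0.250000

Simpson's rule: (h/3)[f(x₀) + 4f(x₁) + 2f(x₂) + ... + f(xₙ)]

x_0 = 1.0000, f(x_0) = 1.000000, coefficient = 1
x_1 = 1.2500, f(x_1) = 2.441406, coefficient = 4
x_2 = 1.5000, f(x_2) = 5.062500, coefficient = 2
x_3 = 1.7500, f(x_3) = 9.378906, coefficient = 4
x_4 = 2.0000, f(x_4) = 16.000000, coefficient = 2
x_5 = 2.2500, f(x_5) = 25.628906, coefficient = 4
x_6 = 2.5000, f(x_6) = 39.062500, coefficient = 2
x_7 = 2.7500, f(x_7) = 57.191406, coefficient = 4
x_8 = 3.0000, f(x_8) = 81.000000, coefficient = 2
x_9 = 3.2500, f(x_9) = 111.566406, coefficient = 4
x_10 = 3.5000, f(x_10) = 150.062500, coefficient = 1

I ≈ (0.250000/3) × 1258.140625 = 104.845052
Exact value: 104.843750
Error: 0.001302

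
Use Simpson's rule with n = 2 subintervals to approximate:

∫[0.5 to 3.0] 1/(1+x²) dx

f(x) = 1/(1+x²)
a = 0.5, b = 3.0, n = 2
h = (b - a)/n = 1.250000

Simpson's rule: (h/3)[f(x₀) + 4f(x₁) + 2f(x₂) + ... + f(xₙ)]

x_0 = 0.5000, f(x_0) = 0.800000, coefficient = 1
x_1 = 1.7500, f(x_1) = 0.246154, coefficient = 4
x_2 = 3.0000, f(x_2) = 0.100000, coefficient = 1

I ≈ (1.250000/3) × 1.884615 = 0.785256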